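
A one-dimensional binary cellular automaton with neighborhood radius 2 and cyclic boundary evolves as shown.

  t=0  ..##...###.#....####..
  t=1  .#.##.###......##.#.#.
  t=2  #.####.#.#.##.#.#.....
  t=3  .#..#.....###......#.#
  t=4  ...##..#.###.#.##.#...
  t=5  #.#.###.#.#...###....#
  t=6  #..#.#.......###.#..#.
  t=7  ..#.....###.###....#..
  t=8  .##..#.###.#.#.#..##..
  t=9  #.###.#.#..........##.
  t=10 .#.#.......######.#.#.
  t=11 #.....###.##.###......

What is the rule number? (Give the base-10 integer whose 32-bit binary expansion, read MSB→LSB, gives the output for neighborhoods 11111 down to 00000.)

  #####|#  b31=1 t=10,i=13
  ####.|#  b30=1 t=0,i=18
  ###.#|.  b29=0 t=0,i=9
  ###..|.  b28=0 t=0,i=19
  ##.##|#  b27=1 t=1,i=5
  ##.#.|.  b26=0 t=0,i=10
  ##..#|#  b25=1 t=4,i=5
  ##...|#  b24=1 t=0,i=4
  #.###|.  b23=0 t=1,i=6
  #.##.|#  b22=1 t=1,i=3
  #.#.#|.  b21=0 t=1,i=18
  #.#..|.  b20=0 t=0,i=11
  #..##|.  b19=0 t=8,i=17
  #..#.|#  b18=1 t=1,i=0
  #...#|.  b17=0 t=0,i=5
  #....|.  b16=0 t=0,i=13
  .####|.  b15=0 t=0,i=17
  .###.|#  b14=1 t=0,i=8
  .##.#|#  b13=1 t=1,i=4
  .##..|#  b12=1 t=0,i=3
  .#.##|#  b11=1 t=1,i=2
  .#.#.|.  b10=0 t=1,i=19
  .#..#|.  b9=0 t=1,i=21
  .#...|.  b8=0 t=0,i=12
  ..###|#  b7=1 t=0,i=7
  ..##.|.  b6=0 t=0,i=2
  ..#.#|.  b5=0 t=1,i=1
  ..#..|#  b4=1 t=3,i=4
  ...##|#  b3=1 t=0,i=1
  ...#.|#  b2=1 t=2,i=21
  ....#|.  b1=0 t=0,i=0
  .....|#  b0=1 t=1,i=11
  bits 11001011010001000111100010011101 = 3410262173

3410262173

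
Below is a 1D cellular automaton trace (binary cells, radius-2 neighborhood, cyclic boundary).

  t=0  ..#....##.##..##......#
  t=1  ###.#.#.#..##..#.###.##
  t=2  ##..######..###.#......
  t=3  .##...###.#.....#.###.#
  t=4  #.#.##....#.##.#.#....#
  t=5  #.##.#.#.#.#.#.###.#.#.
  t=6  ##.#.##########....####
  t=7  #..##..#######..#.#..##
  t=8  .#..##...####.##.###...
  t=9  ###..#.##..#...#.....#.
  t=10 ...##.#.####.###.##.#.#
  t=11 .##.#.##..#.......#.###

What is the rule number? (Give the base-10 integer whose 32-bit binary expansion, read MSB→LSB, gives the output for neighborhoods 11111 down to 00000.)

  ##### -> #   bit 31 = 1  t=1,i=0
  ####. -> #   bit 30 = 1  t=1,i=1
  ###.# -> .   bit 29 = 0  t=1,i=2
  ###.. -> .   bit 28 = 0  t=2,i=9
  ##.## -> .   bit 27 = 0  t=0,i=9
  ##.#. -> .   bit 26 = 0  t=1,i=3
  ##..# -> #   bit 25 = 1  t=0,i=12
  ##... -> .   bit 24 = 0  t=0,i=16
  #.### -> .   bit 23 = 0  t=1,i=17
  #.##. -> .   bit 22 = 0  t=0,i=10
  #.#.# -> #   bit 21 = 1  t=1,i=4
  #.#.. -> #   bit 20 = 1  t=1,i=8
  #..## -> .   bit 19 = 0  t=0,i=13
  #..#. -> #   bit 18 = 1  t=0,i=1
  #...# -> #   bit 17 = 1  t=3,i=4
  #.... -> #   bit 16 = 1  t=0,i=4
  .#### -> .   bit 15 = 0  t=1,i=22
  .###. -> .   bit 14 = 0  t=1,i=18
  .##.# -> #   bit 13 = 1  t=0,i=8
  .##.. -> #   bit 12 = 1  t=0,i=11
  .#.## -> #   bit 11 = 1  t=1,i=16
  .#.#. -> #   bit 10 = 1  t=1,i=5
  .#..# -> #   bit 9 = 1  t=0,i=0
  .#... -> .   bit 8 = 0  t=0,i=3
  ..### -> .   bit 7 = 0  t=2,i=4
  ..##. -> .   bit 6 = 0  t=0,i=7
  ..#.# -> .   bit 5 = 0  t=1,i=15
  ..#.. -> #   bit 4 = 1  t=0,i=2
  ...## -> #   bit 3 = 1  t=0,i=6
  ...#. -> #   bit 2 = 1  t=0,i=21
  ....# -> .   bit 1 = 0  t=0,i=5
  ..... -> #   bit 0 = 1  t=0,i=18
  bits 11000010001101110011111000011101 = 3258400285

3258400285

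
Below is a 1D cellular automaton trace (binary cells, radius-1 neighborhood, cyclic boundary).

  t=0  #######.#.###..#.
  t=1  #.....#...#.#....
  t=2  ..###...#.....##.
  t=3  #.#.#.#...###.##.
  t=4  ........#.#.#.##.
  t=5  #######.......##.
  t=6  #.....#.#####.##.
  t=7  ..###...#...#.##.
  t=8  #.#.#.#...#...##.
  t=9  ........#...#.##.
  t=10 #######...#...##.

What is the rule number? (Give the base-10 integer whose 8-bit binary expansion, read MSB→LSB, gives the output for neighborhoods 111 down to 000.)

  nb ###: next=.  (t=0,i=1, bit7=0)
  nb ##.: next=#  (t=0,i=6, bit6=1)
  nb #.#: next=.  (t=0,i=7, bit5=0)
  nb #..: next=.  (t=0,i=13, bit4=0)
  nb .##: next=#  (t=0,i=0, bit3=1)
  nb .#.: next=.  (t=0,i=8, bit2=0)
  nb ..#: next=.  (t=0,i=14, bit1=0)
  nb ...: next=#  (t=1,i=2, bit0=1)
  bits 01001001 = 73

73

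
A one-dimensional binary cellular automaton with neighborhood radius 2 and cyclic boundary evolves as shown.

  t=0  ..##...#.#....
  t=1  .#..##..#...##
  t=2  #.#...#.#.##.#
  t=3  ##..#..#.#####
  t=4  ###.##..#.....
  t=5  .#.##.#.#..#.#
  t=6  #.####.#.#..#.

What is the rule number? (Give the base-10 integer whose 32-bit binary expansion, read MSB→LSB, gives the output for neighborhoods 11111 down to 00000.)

1598189081

  ##### -> .   bit 31 = 0  t=3,i=11
  ####. -> #   bit 30 = 1  t=3,i=0
  ###.# -> .   bit 29 = 0  t=4,i=2
  ###.. -> #   bit 28 = 1  t=3,i=1
  ##.## -> #   bit 27 = 1  t=2,i=12
  ##.#. -> #   bit 26 = 1  t=1,i=0
  ##..# -> #   bit 25 = 1  t=1,i=6
  ##... -> #   bit 24 = 1  t=0,i=4
  #.### -> .   bit 23 = 0  t=3,i=9
  #.##. -> #   bit 22 = 1  t=2,i=10
  #.#.# -> .   bit 21 = 0  t=2,i=8
  #.#.. -> .   bit 20 = 0  t=0,i=9
  #..## -> .   bit 19 = 0  t=1,i=3
  #..#. -> .   bit 18 = 0  t=1,i=7
  #...# -> #   bit 17 = 1  t=0,i=5
  #.... -> .   bit 16 = 0  t=0,i=11
  .#### -> .   bit 15 = 0  t=3,i=10
  .###. -> #   bit 14 = 1  t=4,i=1
  .##.# -> #   bit 13 = 1  t=1,i=13
  .##.. -> .   bit 12 = 0  t=0,i=3
  .#.## -> #   bit 11 = 1  t=2,i=9
  .#.#. -> #   bit 10 = 1  t=0,i=8
  .#..# -> #   bit 9 = 1  t=1,i=2
  .#... -> .   bit 8 = 0  t=0,i=10
  ..### -> .   bit 7 = 0  t=4,i=0
  ..##. -> .   bit 6 = 0  t=0,i=2
  ..#.# -> .   bit 5 = 0  t=0,i=7
  ..#.. -> #   bit 4 = 1  t=1,i=8
  ...## -> #   bit 3 = 1  t=0,i=1
  ...#. -> .   bit 2 = 0  t=0,i=6
  ....# -> .   bit 1 = 0  t=0,i=0
  ..... -> #   bit 0 = 1  t=0,i=12
  bits 01011111010000100110111000011001 = 1598189081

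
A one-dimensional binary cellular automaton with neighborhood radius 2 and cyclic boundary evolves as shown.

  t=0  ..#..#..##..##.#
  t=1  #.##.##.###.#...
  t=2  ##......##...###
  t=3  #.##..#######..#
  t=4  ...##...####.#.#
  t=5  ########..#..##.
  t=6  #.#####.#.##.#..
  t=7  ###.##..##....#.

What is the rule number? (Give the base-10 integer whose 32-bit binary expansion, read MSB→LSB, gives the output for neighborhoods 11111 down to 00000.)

3282263934

  [31] ##### => #  t=2,i=15
  [30] ####. => #  t=2,i=0
  [29] ###.# => .  t=1,i=10
  [28] ###.. => .  t=2,i=1
  [27] ##.## => .  t=1,i=4
  [26] ##.#. => .  t=0,i=14
  [25] ##..# => #  t=0,i=10
  [24] ##... => #  t=2,i=2
  [23] #.### => #  t=1,i=8
  [22] #.##. => .  t=1,i=2
  [21] #.#.# => #  t=4,i=13
  [20] #.#.. => .  t=0,i=15
  [19] #..## => .  t=0,i=7
  [18] #..#. => .  t=0,i=1
  [17] #...# => #  t=1,i=14
  [16] #.... => #  t=2,i=3
  [15] .#### => .  t=2,i=14
  [14] .###. => #  t=1,i=9
  [13] .##.# => .  t=0,i=13
  [12] .##.. => #  t=0,i=9
  [11] .#.## => #  t=1,i=1
  [10] .#.#. => #  t=4,i=14
  [9] .#..# => #  t=0,i=0
  [8] .#... => #  t=1,i=13
  [7] ..### => .  t=2,i=13
  [6] ..##. => #  t=0,i=8
  [5] ..#.# => #  t=1,i=0
  [4] ..#.. => #  t=0,i=2
  [3] ...## => #  t=2,i=7
  [2] ...#. => #  t=1,i=15
  [1] ....# => #  t=2,i=6
  [0] ..... => .  t=2,i=4
  bits 11000011101000110101111101111110 = 3282263934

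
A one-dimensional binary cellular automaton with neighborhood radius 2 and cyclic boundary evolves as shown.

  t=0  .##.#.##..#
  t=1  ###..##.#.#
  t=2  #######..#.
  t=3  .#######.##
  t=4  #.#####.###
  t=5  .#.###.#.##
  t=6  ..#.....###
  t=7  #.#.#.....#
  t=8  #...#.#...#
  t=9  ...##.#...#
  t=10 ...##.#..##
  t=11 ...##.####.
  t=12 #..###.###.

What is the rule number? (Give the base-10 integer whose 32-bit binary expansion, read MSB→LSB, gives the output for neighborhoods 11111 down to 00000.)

  nb #####: next=#  (t=2,i=2, bit31=1)
  nb ####.: next=#  (t=1,i=1, bit30=1)
  nb ###.#: next=.  (t=3,i=7, bit29=0)
  nb ###..: next=#  (t=1,i=2, bit28=1)
  nb ##.##: next=#  (t=3,i=0, bit27=1)
  nb ##.#.: next=.  (t=0,i=3, bit26=0)
  nb ##..#: next=#  (t=0,i=8, bit25=1)
  nb ##...: next=.  (t=8,i=1, bit24=0)
  nb #.###: next=.  (t=1,i=10, bit23=0)
  nb #.##.: next=#  (t=0,i=1, bit22=1)
  nb #.#.#: next=.  (t=0,i=4, bit21=0)
  nb #.#..: next=#  (t=7,i=4, bit20=1)
  nb #..##: next=#  (t=1,i=4, bit19=1)
  nb #..#.: next=.  (t=0,i=9, bit18=0)
  nb #...#: next=.  (t=8,i=2, bit17=0)
  nb #....: next=#  (t=6,i=4, bit16=1)
  nb .####: next=#  (t=1,i=0, bit15=1)
  nb .###.: next=.  (t=5,i=4, bit14=0)
  nb .##.#: next=#  (t=0,i=2, bit13=1)
  nb .##..: next=.  (t=0,i=7, bit12=0)
  nb .#.##: next=#  (t=0,i=0, bit11=1)
  nb .#.#.: next=.  (t=7,i=3, bit10=0)
  nb .#..#: next=#  (t=10,i=7, bit9=1)
  nb .#...: next=.  (t=6,i=3, bit8=0)
  nb ..###: next=.  (t=6,i=8, bit7=0)
  nb ..##.: next=#  (t=1,i=5, bit6=1)
  nb ..#.#: next=#  (t=0,i=10, bit5=1)
  nb ..#..: next=#  (t=6,i=2, bit4=1)
  nb ...##: next=.  (t=6,i=7, bit3=0)
  nb ...#.: next=#  (t=8,i=3, bit2=1)
  nb ....#: next=.  (t=6,i=6, bit1=0)
  nb .....: next=.  (t=6,i=5, bit0=0)
  bits 11011010010110011010101001110100 = 3663309428

3663309428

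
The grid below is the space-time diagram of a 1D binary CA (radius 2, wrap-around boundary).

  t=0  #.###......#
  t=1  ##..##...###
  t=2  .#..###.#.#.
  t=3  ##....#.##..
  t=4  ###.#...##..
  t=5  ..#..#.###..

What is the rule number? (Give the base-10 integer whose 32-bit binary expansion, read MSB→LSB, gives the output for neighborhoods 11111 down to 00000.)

962901338

  #####|.  b31=0 t=1,i=11
  ####.|.  b30=0 t=1,i=0
  ###.#|#  b29=1 t=2,i=6
  ###..|#  b28=1 t=0,i=4
  ##.##|#  b27=1 t=0,i=1
  ##.#.|.  b26=0 t=2,i=7
  ##..#|.  b25=0 t=1,i=2
  ##...|#  b24=1 t=0,i=5
  #.###|.  b23=0 t=0,i=2
  #.##.|#  b22=1 t=3,i=8
  #.#.#|#  b21=1 t=2,i=8
  #.#..|.  b20=0 t=2,i=10
  #..##|.  b19=0 t=1,i=3
  #..#.|#  b18=1 t=2,i=0
  #...#|.  b17=0 t=1,i=7
  #....|.  b16=0 t=0,i=6
  .####|#  b15=1 t=1,i=10
  .###.|.  b14=0 t=0,i=3
  .##.#|#  b13=1 t=0,i=0
  .##..|#  b12=1 t=1,i=5
  .#.##|.  b11=0 t=3,i=7
  .#.#.|#  b10=1 t=2,i=9
  .#..#|.  b9=0 t=2,i=2
  .#...|#  b8=1 t=4,i=5
  ..###|.  b7=0 t=1,i=9
  ..##.|#  b6=1 t=0,i=11
  ..#.#|.  b5=0 t=3,i=6
  ..#..|#  b4=1 t=2,i=1
  ...##|#  b3=1 t=0,i=10
  ...#.|.  b2=0 t=3,i=5
  ....#|#  b1=1 t=0,i=9
  .....|.  b0=0 t=0,i=7
  bits 00111001011001001011010101011010 = 962901338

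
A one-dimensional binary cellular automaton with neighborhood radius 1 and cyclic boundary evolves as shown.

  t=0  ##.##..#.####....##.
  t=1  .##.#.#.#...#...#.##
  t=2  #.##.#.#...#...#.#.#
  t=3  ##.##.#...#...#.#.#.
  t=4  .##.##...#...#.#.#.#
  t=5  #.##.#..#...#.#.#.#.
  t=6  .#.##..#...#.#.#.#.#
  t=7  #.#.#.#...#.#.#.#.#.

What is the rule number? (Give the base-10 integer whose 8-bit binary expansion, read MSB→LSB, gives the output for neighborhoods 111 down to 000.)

  ###|.  b7=0 t=0,i=10
  ##.|#  b6=1 t=0,i=1
  #.#|#  b5=1 t=0,i=2
  #..|.  b4=0 t=0,i=5
  .##|.  b3=0 t=0,i=0
  .#.|.  b2=0 t=0,i=7
  ..#|#  b1=1 t=0,i=6
  ...|.  b0=0 t=0,i=14
  bits 01100010 = 98

98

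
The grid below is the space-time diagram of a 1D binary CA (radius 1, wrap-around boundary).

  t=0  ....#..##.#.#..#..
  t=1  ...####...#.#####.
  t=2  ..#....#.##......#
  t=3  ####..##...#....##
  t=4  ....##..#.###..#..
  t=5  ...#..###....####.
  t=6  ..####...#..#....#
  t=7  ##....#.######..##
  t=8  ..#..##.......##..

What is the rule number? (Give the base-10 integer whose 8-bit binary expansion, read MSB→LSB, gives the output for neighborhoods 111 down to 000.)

  ###|.  b7=0 t=1,i=4
  ##.|.  b6=0 t=0,i=8
  #.#|.  b5=0 t=0,i=9
  #..|#  b4=1 t=0,i=5
  .##|.  b3=0 t=0,i=7
  .#.|#  b2=1 t=0,i=4
  ..#|#  b1=1 t=0,i=3
  ...|.  b0=0 t=0,i=0
  bits 00010110 = 22

22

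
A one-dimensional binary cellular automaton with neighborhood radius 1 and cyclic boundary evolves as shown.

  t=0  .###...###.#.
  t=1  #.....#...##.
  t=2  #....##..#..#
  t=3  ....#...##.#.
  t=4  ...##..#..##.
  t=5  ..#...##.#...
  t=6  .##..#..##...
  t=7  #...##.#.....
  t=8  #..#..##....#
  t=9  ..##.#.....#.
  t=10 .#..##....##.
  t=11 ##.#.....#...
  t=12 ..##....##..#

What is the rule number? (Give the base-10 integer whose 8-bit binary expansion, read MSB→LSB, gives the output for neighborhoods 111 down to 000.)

38

  [7] ### => .  t=0,i=2
  [6] ##. => .  t=0,i=3
  [5] #.# => #  t=0,i=10
  [4] #.. => .  t=0,i=4
  [3] .## => .  t=0,i=1
  [2] .#. => #  t=0,i=11
  [1] ..# => #  t=0,i=0
  [0] ... => .  t=0,i=5
  bits 00100110 = 38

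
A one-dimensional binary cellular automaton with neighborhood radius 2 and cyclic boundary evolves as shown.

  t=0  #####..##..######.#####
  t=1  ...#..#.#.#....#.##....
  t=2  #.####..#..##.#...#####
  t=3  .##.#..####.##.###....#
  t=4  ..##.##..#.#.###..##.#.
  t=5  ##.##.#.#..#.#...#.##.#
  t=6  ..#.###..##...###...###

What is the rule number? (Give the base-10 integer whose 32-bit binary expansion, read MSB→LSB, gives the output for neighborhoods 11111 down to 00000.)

1303327517

  ##### -> .   bit 31 = 0  t=0,i=0
  ####. -> #   bit 30 = 1  t=0,i=3
  ###.# -> .   bit 29 = 0  t=0,i=16
  ###.. -> .   bit 28 = 0  t=0,i=4
  ##.## -> #   bit 27 = 1  t=0,i=17
  ##.#. -> #   bit 26 = 1  t=2,i=13
  ##..# -> .   bit 25 = 0  t=0,i=5
  ##... -> #   bit 24 = 1  t=1,i=19
  #.### -> #   bit 23 = 1  t=0,i=18
  #.##. -> .   bit 22 = 0  t=1,i=17
  #.#.# -> #   bit 21 = 1  t=1,i=8
  #.#.. -> .   bit 20 = 0  t=1,i=10
  #..## -> #   bit 19 = 1  t=0,i=6
  #..#. -> #   bit 18 = 1  t=1,i=5
  #...# -> #   bit 17 = 1  t=2,i=16
  #.... -> #   bit 16 = 1  t=1,i=12
  .#### -> .   bit 15 = 0  t=0,i=12
  .###. -> .   bit 14 = 0  t=3,i=16
  .##.# -> #   bit 13 = 1  t=2,i=12
  .##.. -> #   bit 12 = 1  t=0,i=8
  .#.## -> .   bit 11 = 0  t=1,i=16
  .#.#. -> .   bit 10 = 0  t=1,i=7
  .#..# -> #   bit 9 = 1  t=1,i=4
  .#... -> #   bit 8 = 1  t=1,i=11
  ..### -> .   bit 7 = 0  t=0,i=11
  ..##. -> .   bit 6 = 0  t=0,i=7
  ..#.# -> .   bit 5 = 0  t=1,i=6
  ..#.. -> #   bit 4 = 1  t=1,i=3
  ...## -> #   bit 3 = 1  t=2,i=17
  ...#. -> #   bit 2 = 1  t=1,i=2
  ....# -> .   bit 1 = 0  t=1,i=1
  ..... -> #   bit 0 = 1  t=1,i=0
  bits 01001101101011110011001100011101 = 1303327517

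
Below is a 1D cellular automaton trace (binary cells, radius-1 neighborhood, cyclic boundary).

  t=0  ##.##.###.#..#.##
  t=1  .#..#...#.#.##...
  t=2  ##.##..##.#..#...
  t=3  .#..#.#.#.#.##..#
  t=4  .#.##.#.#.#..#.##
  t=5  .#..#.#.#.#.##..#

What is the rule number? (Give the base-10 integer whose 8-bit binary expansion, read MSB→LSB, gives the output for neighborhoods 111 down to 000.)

70

  [7] ### => .  t=0,i=0
  [6] ##. => #  t=0,i=1
  [5] #.# => .  t=0,i=2
  [4] #.. => .  t=0,i=11
  [3] .## => .  t=0,i=3
  [2] .#. => #  t=0,i=10
  [1] ..# => #  t=0,i=12
  [0] ... => .  t=1,i=6
  bits 01000110 = 70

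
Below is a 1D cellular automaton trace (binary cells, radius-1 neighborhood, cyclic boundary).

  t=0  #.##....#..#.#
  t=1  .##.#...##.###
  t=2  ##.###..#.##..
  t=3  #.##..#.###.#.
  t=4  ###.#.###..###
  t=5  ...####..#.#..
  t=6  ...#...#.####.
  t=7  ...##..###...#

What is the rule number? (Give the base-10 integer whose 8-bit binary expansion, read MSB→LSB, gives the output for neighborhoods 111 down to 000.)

  ### -> .   bit 7 = 0  t=1,i=12
  ##. -> .   bit 6 = 0  t=0,i=0
  #.# -> #   bit 5 = 1  t=0,i=1
  #.. -> #   bit 4 = 1  t=0,i=4
  .## -> #   bit 3 = 1  t=0,i=2
  .#. -> #   bit 2 = 1  t=0,i=8
  ..# -> .   bit 1 = 0  t=0,i=7
  ... -> .   bit 0 = 0  t=0,i=5
  bits 00111100 = 60

60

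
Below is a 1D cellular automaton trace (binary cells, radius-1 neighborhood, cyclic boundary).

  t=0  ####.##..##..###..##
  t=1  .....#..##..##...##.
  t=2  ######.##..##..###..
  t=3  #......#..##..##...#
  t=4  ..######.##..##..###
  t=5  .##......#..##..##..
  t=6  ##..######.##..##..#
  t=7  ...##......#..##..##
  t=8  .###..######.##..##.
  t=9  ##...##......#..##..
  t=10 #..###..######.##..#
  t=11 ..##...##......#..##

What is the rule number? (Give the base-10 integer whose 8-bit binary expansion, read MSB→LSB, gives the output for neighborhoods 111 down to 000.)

  ### -> .   bit 7 = 0  t=0,i=0
  ##. -> .   bit 6 = 0  t=0,i=3
  #.# -> .   bit 5 = 0  t=0,i=4
  #.. -> .   bit 4 = 0  t=0,i=7
  .## -> #   bit 3 = 1  t=0,i=5
  .#. -> #   bit 2 = 1  t=1,i=5
  ..# -> #   bit 1 = 1  t=0,i=8
  ... -> #   bit 0 = 1  t=1,i=0
  bits 00001111 = 15

15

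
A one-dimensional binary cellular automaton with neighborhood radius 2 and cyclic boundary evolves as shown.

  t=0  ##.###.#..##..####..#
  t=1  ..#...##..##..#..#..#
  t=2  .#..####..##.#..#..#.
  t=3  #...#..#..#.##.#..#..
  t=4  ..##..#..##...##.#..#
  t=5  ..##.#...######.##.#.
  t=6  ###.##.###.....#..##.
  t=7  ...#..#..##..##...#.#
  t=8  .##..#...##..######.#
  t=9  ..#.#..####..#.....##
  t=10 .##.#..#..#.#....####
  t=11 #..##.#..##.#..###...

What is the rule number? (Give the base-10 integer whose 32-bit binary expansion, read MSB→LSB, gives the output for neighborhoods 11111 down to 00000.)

  nb #####: next=.  (t=5,i=11, bit31=0)
  nb ####.: next=.  (t=0,i=16, bit30=0)
  nb ###.#: next=.  (t=0,i=1, bit29=0)
  nb ###..: next=#  (t=0,i=17, bit28=1)
  nb ##.##: next=#  (t=0,i=2, bit27=1)
  nb ##.#.: next=#  (t=0,i=6, bit26=1)
  nb ##..#: next=.  (t=0,i=12, bit25=0)
  nb ##...: next=#  (t=4,i=11, bit24=1)
  nb #.###: next=.  (t=0,i=3, bit23=0)
  nb #.##.: next=.  (t=3,i=12, bit22=0)
  nb #.#.#: next=#  (t=8,i=20, bit21=1)
  nb #.#..: next=#  (t=0,i=7, bit20=1)
  nb #..##: next=.  (t=0,i=9, bit19=0)
  nb #..#.: next=#  (t=1,i=1, bit18=1)
  nb #...#: next=#  (t=1,i=4, bit17=1)
  nb #....: next=.  (t=6,i=11, bit16=0)
  nb .####: next=.  (t=0,i=15, bit15=0)
  nb .###.: next=.  (t=0,i=0, bit14=0)
  nb .##.#: next=.  (t=2,i=11, bit13=0)
  nb .##..: next=#  (t=0,i=11, bit12=1)
  nb .#.##: next=.  (t=3,i=11, bit11=0)
  nb .#.#.: next=.  (t=7,i=19, bit10=0)
  nb .#..#: next=.  (t=0,i=8, bit9=0)
  nb .#...: next=.  (t=1,i=3, bit8=0)
  nb ..###: next=#  (t=0,i=14, bit7=1)
  nb ..##.: next=#  (t=0,i=10, bit6=1)
  nb ..#.#: next=#  (t=3,i=10, bit5=1)
  nb ..#..: next=.  (t=1,i=2, bit4=0)
  nb ...##: next=#  (t=1,i=5, bit3=1)
  nb ...#.: next=#  (t=3,i=3, bit2=1)
  nb ....#: next=#  (t=6,i=13, bit1=1)
  nb .....: next=.  (t=6,i=12, bit0=0)
  bits 00011101001101100001000011101110 = 490082542

490082542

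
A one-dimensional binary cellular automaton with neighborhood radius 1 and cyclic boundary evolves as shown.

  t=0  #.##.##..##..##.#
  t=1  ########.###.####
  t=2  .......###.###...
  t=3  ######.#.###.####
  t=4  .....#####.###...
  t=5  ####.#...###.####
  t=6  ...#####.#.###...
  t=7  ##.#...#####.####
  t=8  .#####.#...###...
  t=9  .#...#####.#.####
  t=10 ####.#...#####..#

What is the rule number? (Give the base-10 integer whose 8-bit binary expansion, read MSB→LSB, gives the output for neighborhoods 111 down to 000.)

125

  ###|.  b7=0 t=1,i=0
  ##.|#  b6=1 t=0,i=0
  #.#|#  b5=1 t=0,i=1
  #..|#  b4=1 t=0,i=7
  .##|#  b3=1 t=0,i=2
  .#.|#  b2=1 t=3,i=7
  ..#|.  b1=0 t=0,i=8
  ...|#  b0=1 t=2,i=0
  bits 01111101 = 125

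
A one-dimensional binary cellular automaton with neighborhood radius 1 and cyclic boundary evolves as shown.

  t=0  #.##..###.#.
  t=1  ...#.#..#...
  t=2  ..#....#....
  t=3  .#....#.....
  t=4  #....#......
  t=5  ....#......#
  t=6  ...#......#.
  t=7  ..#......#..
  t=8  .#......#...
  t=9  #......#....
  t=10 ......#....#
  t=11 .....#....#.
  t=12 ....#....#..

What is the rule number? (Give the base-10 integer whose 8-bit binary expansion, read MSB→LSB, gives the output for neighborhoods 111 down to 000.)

  ###|.  b7=0 t=0,i=7
  ##.|#  b6=1 t=0,i=3
  #.#|.  b5=0 t=0,i=1
  #..|.  b4=0 t=0,i=4
  .##|.  b3=0 t=0,i=2
  .#.|.  b2=0 t=0,i=0
  ..#|#  b1=1 t=0,i=5
  ...|.  b0=0 t=1,i=0
  bits 01000010 = 66

66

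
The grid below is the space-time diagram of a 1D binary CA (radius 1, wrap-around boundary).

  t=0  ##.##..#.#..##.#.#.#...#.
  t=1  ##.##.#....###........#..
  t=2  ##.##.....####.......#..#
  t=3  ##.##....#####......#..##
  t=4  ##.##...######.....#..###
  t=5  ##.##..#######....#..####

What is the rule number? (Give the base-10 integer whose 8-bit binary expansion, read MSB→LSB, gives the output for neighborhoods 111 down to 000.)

  [7] ### => #  t=1,i=12
  [6] ##. => #  t=0,i=1
  [5] #.# => .  t=0,i=2
  [4] #.. => .  t=0,i=5
  [3] .## => #  t=0,i=0
  [2] .#. => .  t=0,i=7
  [1] ..# => #  t=0,i=6
  [0] ... => .  t=0,i=21
  bits 11001010 = 202

202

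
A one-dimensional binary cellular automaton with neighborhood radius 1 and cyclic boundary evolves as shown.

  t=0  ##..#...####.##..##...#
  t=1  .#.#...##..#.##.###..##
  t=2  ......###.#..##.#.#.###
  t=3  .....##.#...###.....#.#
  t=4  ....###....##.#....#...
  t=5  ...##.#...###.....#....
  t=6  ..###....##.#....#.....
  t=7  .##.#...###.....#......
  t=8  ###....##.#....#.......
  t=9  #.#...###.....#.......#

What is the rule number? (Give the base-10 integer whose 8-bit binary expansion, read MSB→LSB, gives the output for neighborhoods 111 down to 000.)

  ###|.  b7=0 t=0,i=0
  ##.|#  b6=1 t=0,i=1
  #.#|.  b5=0 t=0,i=12
  #..|.  b4=0 t=0,i=2
  .##|#  b3=1 t=0,i=8
  .#.|.  b2=0 t=0,i=4
  ..#|#  b1=1 t=0,i=3
  ...|.  b0=0 t=0,i=6
  bits 01001010 = 74

74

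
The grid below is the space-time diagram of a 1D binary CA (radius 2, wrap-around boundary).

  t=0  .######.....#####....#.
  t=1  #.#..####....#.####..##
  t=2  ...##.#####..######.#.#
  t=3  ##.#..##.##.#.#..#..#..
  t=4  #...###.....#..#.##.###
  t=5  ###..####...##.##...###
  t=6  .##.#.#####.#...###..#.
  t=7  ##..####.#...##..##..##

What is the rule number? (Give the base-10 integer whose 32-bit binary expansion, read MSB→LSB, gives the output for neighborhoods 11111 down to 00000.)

1370217328

  ##### -> .   bit 31 = 0  t=0,i=3
  ####. -> #   bit 30 = 1  t=0,i=5
  ###.# -> .   bit 29 = 0  t=1,i=0
  ###.. -> #   bit 28 = 1  t=0,i=6
  ##.## -> .   bit 27 = 0  t=2,i=5
  ##.#. -> .   bit 26 = 0  t=1,i=1
  ##..# -> .   bit 25 = 0  t=1,i=19
  ##... -> #   bit 24 = 1  t=0,i=7
  #.### -> #   bit 23 = 1  t=1,i=15
  #.##. -> .   bit 22 = 0  t=3,i=9
  #.#.# -> #   bit 21 = 1  t=2,i=20
  #.#.. -> .   bit 20 = 0  t=1,i=2
  #..## -> #   bit 19 = 1  t=0,i=0
  #..#. -> .   bit 18 = 0  t=3,i=16
  #...# -> #   bit 17 = 1  t=2,i=1
  #.... -> #   bit 16 = 1  t=0,i=8
  .#### -> #   bit 15 = 1  t=0,i=2
  .###. -> #   bit 14 = 1  t=1,i=22
  .##.# -> .   bit 13 = 0  t=2,i=4
  .##.. -> #   bit 12 = 1  t=5,i=16
  .#.## -> #   bit 11 = 1  t=1,i=14
  .#.#. -> .   bit 10 = 0  t=2,i=21
  .#..# -> #   bit 9 = 1  t=0,i=22
  .#... -> #   bit 8 = 1  t=2,i=0
  ..### -> .   bit 7 = 0  t=0,i=1
  ..##. -> #   bit 6 = 1  t=2,i=3
  ..#.# -> #   bit 5 = 1  t=1,i=13
  ..#.. -> #   bit 4 = 1  t=0,i=21
  ...## -> .   bit 3 = 0  t=0,i=11
  ...#. -> .   bit 2 = 0  t=0,i=20
  ....# -> .   bit 1 = 0  t=0,i=10
  ..... -> .   bit 0 = 0  t=0,i=9
  bits 01010001101010111101101101110000 = 1370217328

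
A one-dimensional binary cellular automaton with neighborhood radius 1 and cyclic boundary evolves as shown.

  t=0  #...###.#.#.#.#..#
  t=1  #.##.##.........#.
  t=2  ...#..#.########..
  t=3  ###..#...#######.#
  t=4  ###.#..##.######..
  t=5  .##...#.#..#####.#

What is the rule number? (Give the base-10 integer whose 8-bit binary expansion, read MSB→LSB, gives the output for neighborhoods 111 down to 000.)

195

  ### -> #   bit 7 = 1  t=0,i=5
  ##. -> #   bit 6 = 1  t=0,i=0
  #.# -> .   bit 5 = 0  t=0,i=7
  #.. -> .   bit 4 = 0  t=0,i=1
  .## -> .   bit 3 = 0  t=0,i=4
  .#. -> .   bit 2 = 0  t=0,i=8
  ..# -> #   bit 1 = 1  t=0,i=3
  ... -> #   bit 0 = 1  t=0,i=2
  bits 11000011 = 195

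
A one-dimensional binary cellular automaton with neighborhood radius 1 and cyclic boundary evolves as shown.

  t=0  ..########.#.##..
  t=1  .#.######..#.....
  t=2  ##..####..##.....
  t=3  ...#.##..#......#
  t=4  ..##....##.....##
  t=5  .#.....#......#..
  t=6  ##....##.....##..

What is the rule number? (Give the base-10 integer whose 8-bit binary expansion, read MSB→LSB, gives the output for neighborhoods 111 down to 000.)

134

  [7] ### => #  t=0,i=3
  [6] ##. => .  t=0,i=9
  [5] #.# => .  t=0,i=10
  [4] #.. => .  t=0,i=15
  [3] .## => .  t=0,i=2
  [2] .#. => #  t=0,i=11
  [1] ..# => #  t=0,i=1
  [0] ... => .  t=0,i=0
  bits 10000110 = 134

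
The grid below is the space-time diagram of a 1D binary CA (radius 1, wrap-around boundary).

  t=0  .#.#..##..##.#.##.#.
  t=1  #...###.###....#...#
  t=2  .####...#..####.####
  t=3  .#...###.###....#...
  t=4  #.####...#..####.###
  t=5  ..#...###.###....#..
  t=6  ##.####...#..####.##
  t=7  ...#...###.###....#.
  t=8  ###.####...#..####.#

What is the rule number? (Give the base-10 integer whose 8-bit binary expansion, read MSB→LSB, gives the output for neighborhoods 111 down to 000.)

27

  ### -> .   bit 7 = 0  t=1,i=5
  ##. -> .   bit 6 = 0  t=0,i=7
  #.# -> .   bit 5 = 0  t=0,i=2
  #.. -> #   bit 4 = 1  t=0,i=4
  .## -> #   bit 3 = 1  t=0,i=6
  .#. -> .   bit 2 = 0  t=0,i=1
  ..# -> #   bit 1 = 1  t=0,i=0
  ... -> #   bit 0 = 1  t=1,i=2
  bits 00011011 = 27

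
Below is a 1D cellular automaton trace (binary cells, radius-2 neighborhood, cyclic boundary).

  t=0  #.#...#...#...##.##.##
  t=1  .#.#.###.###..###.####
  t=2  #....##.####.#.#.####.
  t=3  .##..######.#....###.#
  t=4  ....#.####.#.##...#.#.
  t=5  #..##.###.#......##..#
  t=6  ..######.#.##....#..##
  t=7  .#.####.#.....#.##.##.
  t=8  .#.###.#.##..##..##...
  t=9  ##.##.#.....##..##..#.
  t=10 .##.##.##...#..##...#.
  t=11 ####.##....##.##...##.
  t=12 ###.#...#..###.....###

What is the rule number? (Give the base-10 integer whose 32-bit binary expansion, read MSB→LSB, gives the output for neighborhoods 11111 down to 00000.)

3700023668

  [31] ##### => #  t=3,i=7
  [30] ####. => #  t=1,i=20
  [29] ###.# => .  t=0,i=0
  [28] ###.. => #  t=1,i=11
  [27] ##.## => #  t=0,i=16
  [26] ##.#. => #  t=0,i=1
  [25] ##..# => .  t=1,i=12
  [24] ##... => .  t=4,i=15
  [23] #.### => #  t=0,i=20
  [22] #.##. => .  t=0,i=17
  [21] #.#.# => .  t=1,i=1
  [20] #.#.. => .  t=0,i=2
  [19] #..## => #  t=1,i=13
  [18] #..#. => .  t=7,i=0
  [17] #...# => .  t=0,i=4
  [16] #.... => #  t=2,i=2
  [15] .#### => #  t=1,i=19
  [14] .###. => #  t=0,i=21
  [13] .##.# => #  t=0,i=15
  [12] .##.. => .  t=3,i=2
  [11] .#.## => .  t=1,i=4
  [10] .#.#. => .  t=1,i=2
  [9] .#..# => .  t=6,i=18
  [8] .#... => #  t=0,i=3
  [7] ..### => .  t=1,i=14
  [6] ..##. => #  t=0,i=14
  [5] ..#.# => #  t=4,i=4
  [4] ..#.. => #  t=0,i=6
  [3] ...## => .  t=0,i=13
  [2] ...#. => #  t=0,i=5
  [1] ....# => .  t=2,i=3
  [0] ..... => .  t=4,i=1
  bits 11011100100010011110000101110100 = 3700023668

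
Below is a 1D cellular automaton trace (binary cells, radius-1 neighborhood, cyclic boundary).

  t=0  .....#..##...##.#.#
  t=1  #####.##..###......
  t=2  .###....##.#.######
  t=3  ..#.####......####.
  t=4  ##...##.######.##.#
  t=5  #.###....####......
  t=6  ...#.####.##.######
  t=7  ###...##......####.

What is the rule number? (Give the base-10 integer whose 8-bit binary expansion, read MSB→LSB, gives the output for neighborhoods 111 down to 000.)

147

  ### -> #   bit 7 = 1  t=1,i=1
  ##. -> .   bit 6 = 0  t=0,i=9
  #.# -> .   bit 5 = 0  t=0,i=15
  #.. -> #   bit 4 = 1  t=0,i=0
  .## -> .   bit 3 = 0  t=0,i=8
  .#. -> .   bit 2 = 0  t=0,i=5
  ..# -> #   bit 1 = 1  t=0,i=4
  ... -> #   bit 0 = 1  t=0,i=1
  bits 10010011 = 147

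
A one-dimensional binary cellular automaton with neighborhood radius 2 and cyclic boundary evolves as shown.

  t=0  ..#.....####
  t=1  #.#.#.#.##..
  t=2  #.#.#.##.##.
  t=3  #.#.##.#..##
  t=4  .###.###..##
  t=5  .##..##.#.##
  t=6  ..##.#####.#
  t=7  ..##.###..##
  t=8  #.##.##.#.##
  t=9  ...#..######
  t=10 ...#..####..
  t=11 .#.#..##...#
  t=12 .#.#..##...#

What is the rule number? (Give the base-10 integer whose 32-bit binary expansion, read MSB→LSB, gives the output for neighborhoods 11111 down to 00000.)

2259810546

  #####|#  b31=1 t=6,i=7
  ####.|.  b30=0 t=0,i=10
  ###.#|.  b29=0 t=3,i=0
  ###..|.  b28=0 t=0,i=11
  ##.##|.  b27=0 t=2,i=8
  ##.#.|#  b26=1 t=2,i=11
  ##..#|#  b25=1 t=0,i=0
  ##...|.  b24=0 t=9,i=0
  #.###|#  b23=1 t=4,i=1
  #.##.|.  b22=0 t=1,i=8
  #.#.#|#  b21=1 t=1,i=2
  #.#..|#  b20=1 t=3,i=7
  #..##|.  b19=0 t=3,i=9
  #..#.|.  b18=0 t=0,i=1
  #...#|.  b17=0 t=9,i=1
  #....|#  b16=1 t=0,i=4
  .####|#  b15=1 t=0,i=9
  .###.|#  b14=1 t=3,i=11
  .##.#|#  b13=1 t=2,i=7
  .##..|#  b12=1 t=1,i=9
  .#.##|#  b11=1 t=1,i=7
  .#.#.|.  b10=0 t=1,i=1
  .#..#|.  b9=0 t=3,i=8
  .#...|.  b8=0 t=0,i=3
  ..###|#  b7=1 t=0,i=8
  ..##.|#  b6=1 t=4,i=10
  ..#.#|#  b5=1 t=1,i=0
  ..#..|#  b4=1 t=0,i=2
  ...##|.  b3=0 t=0,i=7
  ...#.|.  b2=0 t=9,i=2
  ....#|#  b1=1 t=0,i=6
  .....|.  b0=0 t=0,i=5
  bits 10000110101100011111100011110010 = 2259810546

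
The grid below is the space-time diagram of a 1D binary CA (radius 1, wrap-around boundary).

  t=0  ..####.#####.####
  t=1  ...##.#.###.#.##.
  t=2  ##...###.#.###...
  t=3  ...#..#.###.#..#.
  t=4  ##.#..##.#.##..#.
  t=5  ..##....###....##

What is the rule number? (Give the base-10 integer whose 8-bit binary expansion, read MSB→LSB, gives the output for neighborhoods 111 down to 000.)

  [7] ### => #  t=0,i=3
  [6] ##. => .  t=0,i=5
  [5] #.# => #  t=0,i=6
  [4] #.. => .  t=0,i=0
  [3] .## => .  t=0,i=2
  [2] .#. => #  t=1,i=6
  [1] ..# => .  t=0,i=1
  [0] ... => #  t=1,i=0
  bits 10100101 = 165

165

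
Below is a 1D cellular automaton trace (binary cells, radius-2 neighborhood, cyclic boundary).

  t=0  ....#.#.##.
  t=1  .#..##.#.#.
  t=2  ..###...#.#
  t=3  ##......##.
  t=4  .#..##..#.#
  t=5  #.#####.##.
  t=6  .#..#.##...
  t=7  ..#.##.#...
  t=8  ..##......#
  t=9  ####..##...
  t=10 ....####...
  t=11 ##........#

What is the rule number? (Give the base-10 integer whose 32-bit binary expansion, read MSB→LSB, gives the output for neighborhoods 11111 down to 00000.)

2852658785

  [31] ##### => #  t=5,i=4
  [30] ####. => .  t=5,i=5
  [29] ###.# => #  t=5,i=6
  [28] ###.. => .  t=2,i=4
  [27] ##.## => #  t=3,i=10
  [26] ##.#. => .  t=1,i=6
  [25] ##..# => #  t=4,i=6
  [24] ##... => .  t=0,i=10
  [23] #.### => .  t=5,i=2
  [22] #.##. => .  t=0,i=8
  [21] #.#.# => .  t=0,i=6
  [20] #.#.. => .  t=1,i=9
  [19] #..## => #  t=1,i=3
  [18] #..#. => .  t=1,i=0
  [17] #...# => .  t=2,i=6
  [16] #.... => .  t=0,i=0
  [15] .#### => .  t=5,i=3
  [14] .###. => .  t=2,i=3
  [13] .##.# => .  t=1,i=5
  [12] .##.. => #  t=0,i=9
  [11] .#.## => #  t=0,i=7
  [10] .#.#. => #  t=0,i=5
  [9] .#..# => #  t=1,i=2
  [8] .#... => .  t=7,i=8
  [7] ..### => .  t=2,i=2
  [6] ..##. => #  t=1,i=4
  [5] ..#.# => #  t=0,i=4
  [4] ..#.. => .  t=1,i=1
  [3] ...## => .  t=3,i=7
  [2] ...#. => .  t=0,i=3
  [1] ....# => .  t=0,i=2
  [0] ..... => #  t=0,i=1
  bits 10101010000010000001111001100001 = 2852658785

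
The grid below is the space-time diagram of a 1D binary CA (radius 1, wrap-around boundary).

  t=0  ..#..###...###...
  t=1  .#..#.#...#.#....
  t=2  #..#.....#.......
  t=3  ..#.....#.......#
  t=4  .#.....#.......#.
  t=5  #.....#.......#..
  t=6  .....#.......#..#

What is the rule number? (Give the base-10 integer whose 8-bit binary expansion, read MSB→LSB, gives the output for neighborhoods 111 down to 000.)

  ### -> #   bit 7 = 1  t=0,i=6
  ##. -> .   bit 6 = 0  t=0,i=7
  #.# -> .   bit 5 = 0  t=1,i=5
  #.. -> .   bit 4 = 0  t=0,i=3
  .## -> .   bit 3 = 0  t=0,i=5
  .#. -> .   bit 2 = 0  t=0,i=2
  ..# -> #   bit 1 = 1  t=0,i=1
  ... -> .   bit 0 = 0  t=0,i=0
  bits 10000010 = 130

130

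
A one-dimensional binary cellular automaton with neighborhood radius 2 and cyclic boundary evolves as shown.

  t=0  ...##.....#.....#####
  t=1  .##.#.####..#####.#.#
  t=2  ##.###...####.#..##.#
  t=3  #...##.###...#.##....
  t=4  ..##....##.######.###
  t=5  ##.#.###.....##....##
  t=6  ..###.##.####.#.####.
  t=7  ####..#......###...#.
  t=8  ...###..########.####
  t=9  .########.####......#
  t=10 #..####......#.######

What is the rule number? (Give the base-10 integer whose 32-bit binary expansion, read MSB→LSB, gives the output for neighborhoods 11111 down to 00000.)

2523880111

  [31] ##### => #  t=0,i=18
  [30] ####. => .  t=0,i=19
  [29] ###.# => .  t=1,i=16
  [28] ###.. => #  t=0,i=20
  [27] ##.## => .  t=2,i=2
  [26] ##.#. => #  t=1,i=3
  [25] ##..# => #  t=1,i=10
  [24] ##... => .  t=0,i=0
  [23] #.### => .  t=1,i=6
  [22] #.##. => #  t=1,i=1
  [21] #.#.# => #  t=1,i=4
  [20] #.#.. => .  t=2,i=14
  [19] #..## => #  t=1,i=11
  [18] #..#. => #  t=7,i=5
  [17] #...# => #  t=0,i=1
  [16] #.... => #  t=0,i=6
  [15] .#### => .  t=0,i=17
  [14] .###. => #  t=2,i=0
  [13] .##.# => .  t=1,i=2
  [12] .##.. => #  t=0,i=4
  [11] .#.## => #  t=1,i=0
  [10] .#.#. => .  t=1,i=19
  [9] .#..# => #  t=2,i=15
  [8] .#... => .  t=0,i=11
  [7] ..### => #  t=0,i=16
  [6] ..##. => .  t=0,i=3
  [5] ..#.# => #  t=3,i=13
  [4] ..#.. => .  t=0,i=10
  [3] ...## => #  t=0,i=2
  [2] ...#. => #  t=0,i=9
  [1] ....# => #  t=0,i=8
  [0] ..... => #  t=0,i=7
  bits 10010110011011110101101010101111 = 2523880111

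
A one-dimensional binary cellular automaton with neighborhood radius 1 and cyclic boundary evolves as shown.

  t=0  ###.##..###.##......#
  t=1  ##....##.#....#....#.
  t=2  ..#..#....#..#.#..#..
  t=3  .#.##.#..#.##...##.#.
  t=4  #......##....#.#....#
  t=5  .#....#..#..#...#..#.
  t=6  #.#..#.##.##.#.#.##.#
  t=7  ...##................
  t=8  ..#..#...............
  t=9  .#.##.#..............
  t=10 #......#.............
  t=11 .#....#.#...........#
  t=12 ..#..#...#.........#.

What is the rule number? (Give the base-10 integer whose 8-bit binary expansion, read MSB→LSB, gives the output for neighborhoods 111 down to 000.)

  ###|#  b7=1 t=0,i=0
  ##.|.  b6=0 t=0,i=2
  #.#|.  b5=0 t=0,i=3
  #..|#  b4=1 t=0,i=6
  .##|.  b3=0 t=0,i=4
  .#.|.  b2=0 t=1,i=9
  ..#|#  b1=1 t=0,i=7
  ...|.  b0=0 t=0,i=15
  bits 10010010 = 146

146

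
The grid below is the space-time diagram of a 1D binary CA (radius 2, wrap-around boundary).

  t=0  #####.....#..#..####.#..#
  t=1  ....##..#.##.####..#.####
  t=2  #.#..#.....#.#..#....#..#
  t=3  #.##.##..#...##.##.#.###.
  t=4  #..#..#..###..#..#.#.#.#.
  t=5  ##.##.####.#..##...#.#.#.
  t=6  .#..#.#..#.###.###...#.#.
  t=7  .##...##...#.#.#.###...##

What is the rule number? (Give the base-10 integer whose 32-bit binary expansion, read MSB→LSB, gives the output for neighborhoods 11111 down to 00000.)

  [31] ##### => .  t=0,i=1
  [30] ####. => .  t=0,i=3
  [29] ###.# => #  t=0,i=19
  [28] ###.. => #  t=0,i=4
  [27] ##.## => .  t=1,i=12
  [26] ##.#. => .  t=0,i=20
  [25] ##..# => .  t=1,i=6
  [24] ##... => #  t=0,i=5
  [23] #.### => #  t=1,i=13
  [22] #.##. => .  t=1,i=10
  [21] #.#.# => #  t=3,i=0
  [20] #.#.. => #  t=0,i=21
  [19] #..## => #  t=0,i=15
  [18] #..#. => .  t=0,i=12
  [17] #...# => #  t=3,i=11
  [16] #.... => .  t=0,i=6
  [15] .#### => .  t=0,i=0
  [14] .###. => .  t=3,i=22
  [13] .##.# => #  t=1,i=11
  [12] .##.. => #  t=1,i=5
  [11] .#.## => .  t=1,i=9
  [10] .#.#. => .  t=2,i=12
  [9] .#..# => #  t=0,i=11
  [8] .#... => #  t=2,i=6
  [7] ..### => #  t=0,i=16
  [6] ..##. => .  t=1,i=4
  [5] ..#.# => .  t=1,i=8
  [4] ..#.. => #  t=0,i=10
  [3] ...## => .  t=1,i=3
  [2] ...#. => .  t=0,i=9
  [1] ....# => #  t=0,i=8
  [0] ..... => .  t=0,i=7
  bits 00110001101110100011001110010010 = 834286482

834286482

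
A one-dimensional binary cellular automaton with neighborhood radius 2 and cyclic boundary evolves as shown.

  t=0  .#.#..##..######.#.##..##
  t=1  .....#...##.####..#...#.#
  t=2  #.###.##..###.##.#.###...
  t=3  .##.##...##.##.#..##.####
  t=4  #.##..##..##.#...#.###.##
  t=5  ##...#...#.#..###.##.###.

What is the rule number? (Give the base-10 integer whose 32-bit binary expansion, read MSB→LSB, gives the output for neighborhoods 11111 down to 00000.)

  [31] ##### => #  t=0,i=12
  [30] ####. => #  t=0,i=14
  [29] ###.# => #  t=0,i=15
  [28] ###.. => #  t=1,i=15
  [27] ##.## => #  t=1,i=11
  [26] ##.#. => .  t=0,i=0
  [25] ##..# => .  t=0,i=8
  [24] ##... => #  t=2,i=22
  [23] #.### => #  t=1,i=12
  [22] #.##. => .  t=0,i=19
  [21] #.#.# => .  t=0,i=1
  [20] #.#.. => .  t=0,i=3
  [19] #..## => #  t=0,i=5
  [18] #..#. => #  t=1,i=17
  [17] #...# => #  t=1,i=7
  [16] #.... => .  t=1,i=1
  [15] .#### => .  t=0,i=11
  [14] .###. => .  t=2,i=3
  [13] .##.# => #  t=0,i=24
  [12] .##.. => .  t=0,i=7
  [11] .#.## => #  t=0,i=18
  [10] .#.#. => .  t=0,i=2
  [9] .#..# => .  t=0,i=4
  [8] .#... => #  t=1,i=0
  [7] ..### => #  t=0,i=10
  [6] ..##. => .  t=0,i=6
  [5] ..#.# => .  t=1,i=22
  [4] ..#.. => .  t=1,i=5
  [3] ...## => .  t=1,i=8
  [2] ...#. => #  t=1,i=4
  [1] ....# => #  t=1,i=3
  [0] ..... => #  t=1,i=2
  bits 11111001100011100010100110000111 = 4186843527

4186843527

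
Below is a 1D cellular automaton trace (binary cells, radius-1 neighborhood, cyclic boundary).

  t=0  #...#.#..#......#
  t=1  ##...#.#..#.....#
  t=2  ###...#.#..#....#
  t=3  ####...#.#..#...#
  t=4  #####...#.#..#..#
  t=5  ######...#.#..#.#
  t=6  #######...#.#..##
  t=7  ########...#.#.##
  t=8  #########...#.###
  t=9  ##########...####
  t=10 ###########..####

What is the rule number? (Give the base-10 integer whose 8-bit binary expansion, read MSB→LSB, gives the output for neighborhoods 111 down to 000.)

248

  ###|#  b7=1 t=1,i=0
  ##.|#  b6=1 t=0,i=0
  #.#|#  b5=1 t=0,i=5
  #..|#  b4=1 t=0,i=1
  .##|#  b3=1 t=0,i=16
  .#.|.  b2=0 t=0,i=4
  ..#|.  b1=0 t=0,i=3
  ...|.  b0=0 t=0,i=2
  bits 11111000 = 248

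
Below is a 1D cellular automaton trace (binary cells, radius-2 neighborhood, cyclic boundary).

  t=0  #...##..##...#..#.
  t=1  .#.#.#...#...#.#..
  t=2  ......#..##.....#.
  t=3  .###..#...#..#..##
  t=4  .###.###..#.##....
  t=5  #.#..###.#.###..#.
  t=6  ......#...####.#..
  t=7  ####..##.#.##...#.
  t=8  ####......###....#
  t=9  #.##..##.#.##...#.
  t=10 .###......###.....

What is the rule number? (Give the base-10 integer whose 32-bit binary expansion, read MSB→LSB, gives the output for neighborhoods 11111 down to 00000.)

1355077913

  #####|.  b31=0 t=8,i=1
  ####.|#  b30=1 t=6,i=12
  ###.#|.  b29=0 t=4,i=3
  ###..|#  b28=1 t=3,i=3
  ##.##|.  b27=0 t=3,i=0
  ##.#.|.  b26=0 t=5,i=8
  ##..#|.  b25=0 t=0,i=6
  ##...|.  b24=0 t=0,i=10
  #.###|#  b23=1 t=3,i=1
  #.##.|#  b22=1 t=4,i=12
  #.#.#|.  b21=0 t=1,i=3
  #.#..|.  b20=0 t=0,i=0
  #..##|.  b19=0 t=0,i=7
  #..#.|#  b18=1 t=0,i=15
  #...#|.  b17=0 t=0,i=2
  #....|.  b16=0 t=2,i=0
  .####|#  b15=1 t=6,i=11
  .###.|#  b14=1 t=3,i=2
  .##.#|.  b13=0 t=3,i=17
  .##..|#  b12=1 t=0,i=5
  .#.##|#  b11=1 t=4,i=11
  .#.#.|.  b10=0 t=0,i=17
  .#..#|.  b9=0 t=0,i=14
  .#...|#  b8=1 t=0,i=1
  ..###|.  b7=0 t=4,i=1
  ..##.|.  b6=0 t=0,i=4
  ..#.#|.  b5=0 t=0,i=16
  ..#..|#  b4=1 t=0,i=13
  ...##|#  b3=1 t=0,i=3
  ...#.|.  b2=0 t=0,i=12
  ....#|.  b1=0 t=2,i=4
  .....|#  b0=1 t=2,i=1
  bits 01010000110001001101100100011001 = 1355077913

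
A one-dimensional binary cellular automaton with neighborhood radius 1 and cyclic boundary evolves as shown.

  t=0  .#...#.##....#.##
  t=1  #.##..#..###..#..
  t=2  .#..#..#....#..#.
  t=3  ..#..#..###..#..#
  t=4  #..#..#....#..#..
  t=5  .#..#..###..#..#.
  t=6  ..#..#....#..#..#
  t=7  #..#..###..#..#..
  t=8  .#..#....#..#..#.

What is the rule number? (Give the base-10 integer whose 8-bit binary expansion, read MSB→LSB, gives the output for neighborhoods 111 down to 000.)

  ###|.  b7=0 t=1,i=10
  ##.|.  b6=0 t=0,i=8
  #.#|#  b5=1 t=0,i=0
  #..|#  b4=1 t=0,i=2
  .##|.  b3=0 t=0,i=7
  .#.|.  b2=0 t=0,i=1
  ..#|.  b1=0 t=0,i=4
  ...|#  b0=1 t=0,i=3
  bits 00110001 = 49

49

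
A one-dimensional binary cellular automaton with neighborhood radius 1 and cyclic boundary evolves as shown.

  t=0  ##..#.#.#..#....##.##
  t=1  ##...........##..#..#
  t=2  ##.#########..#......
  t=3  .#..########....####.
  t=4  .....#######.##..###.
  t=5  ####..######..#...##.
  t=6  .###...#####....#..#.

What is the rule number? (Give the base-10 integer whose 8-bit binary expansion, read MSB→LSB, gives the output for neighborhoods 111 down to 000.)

  ###|#  b7=1 t=0,i=0
  ##.|#  b6=1 t=0,i=1
  #.#|.  b5=0 t=0,i=5
  #..|.  b4=0 t=0,i=2
  .##|.  b3=0 t=0,i=16
  .#.|.  b2=0 t=0,i=4
  ..#|.  b1=0 t=0,i=3
  ...|#  b0=1 t=0,i=13
  bits 11000001 = 193

193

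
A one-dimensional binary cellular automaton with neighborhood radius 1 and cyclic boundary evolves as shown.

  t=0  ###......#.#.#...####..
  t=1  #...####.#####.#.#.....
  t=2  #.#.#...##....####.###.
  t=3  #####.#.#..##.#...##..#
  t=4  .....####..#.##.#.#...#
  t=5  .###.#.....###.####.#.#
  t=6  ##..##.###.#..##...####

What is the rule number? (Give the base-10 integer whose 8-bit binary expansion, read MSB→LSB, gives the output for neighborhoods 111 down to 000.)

  [7] ### => .  t=0,i=1
  [6] ##. => .  t=0,i=2
  [5] #.# => #  t=0,i=10
  [4] #.. => .  t=0,i=3
  [3] .## => #  t=0,i=0
  [2] .#. => #  t=0,i=9
  [1] ..# => .  t=0,i=8
  [0] ... => #  t=0,i=4
  bits 00101101 = 45

45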